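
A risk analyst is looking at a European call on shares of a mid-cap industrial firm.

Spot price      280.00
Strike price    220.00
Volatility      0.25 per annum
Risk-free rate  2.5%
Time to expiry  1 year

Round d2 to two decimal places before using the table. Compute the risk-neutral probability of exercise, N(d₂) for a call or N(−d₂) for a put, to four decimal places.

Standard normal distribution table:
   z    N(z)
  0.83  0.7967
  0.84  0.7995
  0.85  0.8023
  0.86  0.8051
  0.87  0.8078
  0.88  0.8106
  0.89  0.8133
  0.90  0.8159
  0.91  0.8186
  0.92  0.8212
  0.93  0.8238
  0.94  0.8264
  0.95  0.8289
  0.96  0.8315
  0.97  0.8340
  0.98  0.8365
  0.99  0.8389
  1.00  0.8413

0.8264

σ√T = 0.25 × 1.0000 = 0.2500
d₁ = [ln(280/220) + (0.025 + 0.25²/2)·1] / 0.2500 = [0.2412 + 0.0563] / 0.2500 = 1.1896 ⇒ 1.19
d₂ = d₁ − σ√T = 1.1896 − 0.2500 = 0.9396 ⇒ 0.94
Pr(exercise) under Q = N(d₂) = 0.8264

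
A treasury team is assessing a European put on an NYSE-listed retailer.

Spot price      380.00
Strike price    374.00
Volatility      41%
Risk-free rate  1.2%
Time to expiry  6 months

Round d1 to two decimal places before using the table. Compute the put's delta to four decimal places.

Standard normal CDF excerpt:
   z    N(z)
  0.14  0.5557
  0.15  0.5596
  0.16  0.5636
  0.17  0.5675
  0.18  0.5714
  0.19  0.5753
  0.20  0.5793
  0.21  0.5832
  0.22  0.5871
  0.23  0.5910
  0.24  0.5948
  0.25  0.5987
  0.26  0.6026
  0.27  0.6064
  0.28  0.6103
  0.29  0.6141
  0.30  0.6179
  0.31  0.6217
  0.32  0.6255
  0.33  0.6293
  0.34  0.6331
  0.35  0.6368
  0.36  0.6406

-0.4129

σ√T = 0.41 × 0.7071 = 0.2899
d₁ = [ln(380/374) + (0.012 + 0.41²/2)·0.5] / 0.2899 = [0.0159 + 0.0480] / 0.2899 = 0.2205 ≈ 0.22
N(d₁) = N(0.22) = 0.5871
Δ_put = N(d₁) − 1 = 0.5871 − 1 = -0.4129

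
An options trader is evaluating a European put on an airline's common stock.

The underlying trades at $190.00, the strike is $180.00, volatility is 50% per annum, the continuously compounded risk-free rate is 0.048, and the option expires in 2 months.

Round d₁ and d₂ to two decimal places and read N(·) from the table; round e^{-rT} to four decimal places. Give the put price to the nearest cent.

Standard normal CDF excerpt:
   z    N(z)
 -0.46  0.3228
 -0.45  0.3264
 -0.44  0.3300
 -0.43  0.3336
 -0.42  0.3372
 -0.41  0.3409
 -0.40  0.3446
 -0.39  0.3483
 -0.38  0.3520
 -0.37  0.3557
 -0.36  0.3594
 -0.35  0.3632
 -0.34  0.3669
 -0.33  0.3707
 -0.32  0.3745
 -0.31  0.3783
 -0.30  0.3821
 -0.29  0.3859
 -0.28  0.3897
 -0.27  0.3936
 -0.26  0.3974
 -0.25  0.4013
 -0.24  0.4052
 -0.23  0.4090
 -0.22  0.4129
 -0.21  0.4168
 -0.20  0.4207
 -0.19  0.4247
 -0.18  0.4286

$10.35

T = 0.1667;  σ√T = 0.2041
d₁ = [ln(190/180) + (0.048 + 0.5²/2)·0.1667] / 0.2041 = [0.0541 + 0.0288] / 0.2041 = 0.4061 which rounds to 0.41
d₂ = d₁ − σ√T = 0.4061 − 0.2041 = 0.2020 which rounds to 0.20
e^(−rT) = e^(−0.048·0.1667) = 0.9920
N(−d₂) = N(-0.20) = 0.4207;  N(−d₁) = N(-0.41) = 0.3409
P = 180·0.9920·0.4207 − 190·0.3409 = 75.1202 − 64.7710 = 10.3492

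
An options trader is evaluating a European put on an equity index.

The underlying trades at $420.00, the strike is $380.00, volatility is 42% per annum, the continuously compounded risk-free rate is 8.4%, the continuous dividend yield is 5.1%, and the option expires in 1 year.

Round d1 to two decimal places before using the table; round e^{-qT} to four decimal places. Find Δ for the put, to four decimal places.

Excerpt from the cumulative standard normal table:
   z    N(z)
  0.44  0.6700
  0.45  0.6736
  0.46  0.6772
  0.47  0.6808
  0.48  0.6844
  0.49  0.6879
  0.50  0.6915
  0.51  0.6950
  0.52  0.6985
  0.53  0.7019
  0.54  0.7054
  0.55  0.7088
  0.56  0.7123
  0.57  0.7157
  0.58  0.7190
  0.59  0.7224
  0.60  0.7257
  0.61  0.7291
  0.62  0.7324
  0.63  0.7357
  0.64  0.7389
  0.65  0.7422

-0.2833

T = 1;  σ√T = 0.4200
d₁ = [ln(420/380) + (0.084 − 0.051 + ½·0.42²)·1] / (σ√T) = (0.1001 + 0.1212) / 0.4200 = 0.5269 which rounds to 0.53
N(d₁) = N(0.53) = 0.7019
Δ_put = e^(−qT)·(N(d₁) − 1) = 0.9503·(0.7019 − 1) = -0.2833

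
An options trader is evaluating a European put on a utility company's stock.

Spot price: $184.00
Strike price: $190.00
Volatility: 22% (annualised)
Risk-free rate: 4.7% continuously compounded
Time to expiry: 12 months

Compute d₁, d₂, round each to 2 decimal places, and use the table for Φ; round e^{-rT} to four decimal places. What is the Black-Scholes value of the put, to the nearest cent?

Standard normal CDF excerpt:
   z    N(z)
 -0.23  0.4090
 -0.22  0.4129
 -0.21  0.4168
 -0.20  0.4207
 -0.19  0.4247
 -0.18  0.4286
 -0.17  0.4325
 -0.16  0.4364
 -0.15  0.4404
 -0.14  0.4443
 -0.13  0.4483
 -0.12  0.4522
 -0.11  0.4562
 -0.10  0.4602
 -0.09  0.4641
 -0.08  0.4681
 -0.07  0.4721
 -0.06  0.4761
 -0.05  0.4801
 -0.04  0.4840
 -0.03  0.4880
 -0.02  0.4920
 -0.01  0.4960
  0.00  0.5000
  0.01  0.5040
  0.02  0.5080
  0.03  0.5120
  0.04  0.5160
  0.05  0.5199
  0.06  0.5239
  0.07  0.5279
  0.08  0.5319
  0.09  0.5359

T = 1;  σ√T = 0.2200
d₁ = [ln(184/190) + (0.047 + 0.22²/2)·1] / 0.2200 = [-0.0321 + 0.0712] / 0.2200 = 0.1778 which rounds to 0.18
d₂ = d₁ − σ√T = 0.1778 − 0.2200 = -0.0422 which rounds to -0.04
e^(−rT) = e^(−0.047·1) = 0.9541
P = 190·0.9541·N(0.04) − 184·N(-0.18) = 190·0.9541·0.5160 − 184·0.4286 = 93.5400 − 78.8624 = 14.6776

$14.68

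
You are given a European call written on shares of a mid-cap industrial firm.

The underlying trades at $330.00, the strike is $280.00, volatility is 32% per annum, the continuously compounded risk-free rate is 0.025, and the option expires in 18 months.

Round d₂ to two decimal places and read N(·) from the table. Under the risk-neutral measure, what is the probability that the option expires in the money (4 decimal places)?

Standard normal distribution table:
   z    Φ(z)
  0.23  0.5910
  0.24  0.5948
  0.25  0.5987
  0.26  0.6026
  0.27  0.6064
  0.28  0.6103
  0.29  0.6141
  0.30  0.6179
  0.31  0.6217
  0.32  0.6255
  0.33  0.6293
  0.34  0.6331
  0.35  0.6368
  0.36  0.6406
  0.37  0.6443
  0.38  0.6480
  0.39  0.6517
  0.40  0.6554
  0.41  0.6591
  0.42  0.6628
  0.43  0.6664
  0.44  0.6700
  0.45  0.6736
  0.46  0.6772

σ√T = 0.32 × 1.2247 = 0.3919
ln(S/K) + (r + σ²/2)T = ln(330/280) + (0.025 + 0.32²/2)·1.5 = 0.1643 + 0.1143 = 0.2786
d₁ = 0.2786 / 0.3919 = 0.7109 ⇒ 0.71
d₂ = d₁ − σ√T = 0.7109 − 0.3919 = 0.3190 ⇒ 0.32
Risk-neutral Pr[S_T > K] = N(d₂) = N(0.32) = 0.6255

0.6255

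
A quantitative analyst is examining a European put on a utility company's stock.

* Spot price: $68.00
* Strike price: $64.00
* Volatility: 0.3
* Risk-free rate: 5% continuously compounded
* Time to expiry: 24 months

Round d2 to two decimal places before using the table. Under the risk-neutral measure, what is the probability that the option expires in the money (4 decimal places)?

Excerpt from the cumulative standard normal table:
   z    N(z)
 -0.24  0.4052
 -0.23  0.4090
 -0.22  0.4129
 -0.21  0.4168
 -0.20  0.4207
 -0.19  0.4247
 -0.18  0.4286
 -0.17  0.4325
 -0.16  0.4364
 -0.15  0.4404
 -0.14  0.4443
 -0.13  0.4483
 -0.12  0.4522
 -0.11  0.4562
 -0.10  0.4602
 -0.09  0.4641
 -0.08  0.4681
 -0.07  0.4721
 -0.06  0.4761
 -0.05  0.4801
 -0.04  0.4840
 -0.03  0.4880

0.4325

σ√T = 0.3·√2 = 0.4243
d₁ = [ln(68/64) + (0.05 + 0.3²/2)·2] / 0.4243 = [0.0606 + 0.1900] / 0.4243 = 0.5907 ⇒ 0.59
d₂ = d₁ − σ√T = 0.5907 − 0.4243 = 0.1665 ⇒ 0.17
Risk-neutral Pr[S_T < K] = N(−d₂) = N(-0.17) = 0.4325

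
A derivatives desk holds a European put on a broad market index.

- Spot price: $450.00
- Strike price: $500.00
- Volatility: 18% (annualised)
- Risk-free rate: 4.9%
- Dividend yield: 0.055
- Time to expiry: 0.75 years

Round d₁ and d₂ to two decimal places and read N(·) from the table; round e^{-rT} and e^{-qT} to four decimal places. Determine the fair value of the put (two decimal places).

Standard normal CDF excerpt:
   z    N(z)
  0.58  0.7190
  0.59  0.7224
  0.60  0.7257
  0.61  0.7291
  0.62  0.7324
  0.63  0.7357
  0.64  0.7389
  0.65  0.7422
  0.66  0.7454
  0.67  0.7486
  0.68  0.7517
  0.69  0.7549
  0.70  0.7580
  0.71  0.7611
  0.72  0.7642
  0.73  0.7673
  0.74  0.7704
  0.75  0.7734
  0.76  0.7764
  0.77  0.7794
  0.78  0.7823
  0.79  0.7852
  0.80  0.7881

$59.34

T = 0.75;  σ√T = 0.1559
ln(S/K) + (r − q + σ²/2)T = ln(450/500) + (0.049 − 0.055 + 0.18²/2)·0.75 = -0.1054 + 0.0077 = -0.0977
d₁ = -0.0977 / 0.1559 = -0.6268 → -0.63
d₂ = d₁ − σ√T = -0.6268 − 0.1559 = -0.7827 → -0.78
e^(−qT) = e^(−0.055·0.75) = 0.9596;  e^(−rT) = e^(−0.049·0.75) = 0.9639
P = 500·0.9639·N(0.78) − 450·0.9596·N(0.63) = 500·0.9639·0.7823 − 450·0.9596·0.7357 = 377.0295 − 317.6900 = 59.3395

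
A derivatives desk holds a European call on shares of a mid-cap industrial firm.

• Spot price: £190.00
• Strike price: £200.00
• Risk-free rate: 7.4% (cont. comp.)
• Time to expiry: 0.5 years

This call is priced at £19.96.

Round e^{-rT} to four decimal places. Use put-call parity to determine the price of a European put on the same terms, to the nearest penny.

exp(−rT) = exp(−0.074·0.5) = 0.9637
Put-call parity: C − P = S − K·e^(−rT) = 190 − 200·0.9637 = 190 − 192.7400 = -2.7400
P = C − (C − P) = 19.96 − (-2.7400) = 22.7000

£22.70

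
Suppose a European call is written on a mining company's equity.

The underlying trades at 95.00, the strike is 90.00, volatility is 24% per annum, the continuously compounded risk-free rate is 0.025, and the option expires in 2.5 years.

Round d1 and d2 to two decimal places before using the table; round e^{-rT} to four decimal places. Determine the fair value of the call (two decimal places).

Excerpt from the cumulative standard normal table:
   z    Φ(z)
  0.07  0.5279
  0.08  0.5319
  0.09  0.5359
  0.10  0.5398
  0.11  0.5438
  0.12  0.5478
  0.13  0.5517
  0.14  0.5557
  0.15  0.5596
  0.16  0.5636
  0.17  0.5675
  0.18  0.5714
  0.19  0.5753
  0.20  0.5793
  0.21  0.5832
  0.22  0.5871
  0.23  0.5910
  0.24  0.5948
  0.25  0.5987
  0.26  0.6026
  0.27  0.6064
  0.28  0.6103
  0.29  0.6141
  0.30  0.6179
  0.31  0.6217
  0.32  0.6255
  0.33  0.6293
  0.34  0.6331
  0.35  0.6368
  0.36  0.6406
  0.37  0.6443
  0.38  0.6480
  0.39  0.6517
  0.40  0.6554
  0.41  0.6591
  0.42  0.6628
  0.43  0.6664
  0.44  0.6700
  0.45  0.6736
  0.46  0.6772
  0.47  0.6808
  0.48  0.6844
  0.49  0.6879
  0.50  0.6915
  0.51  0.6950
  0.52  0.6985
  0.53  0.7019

T = 2.5;  σ√T = 0.3795
d₁ = [ln(95/90) + (0.025 + 0.24²/2)·2.5] / 0.3795 = [0.0541 + 0.1345] / 0.3795 = 0.4969 ≈ 0.50
d₂ = d₁ − σ√T = 0.4969 − 0.3795 = 0.1174 ≈ 0.12
e^(−rT) = e^(−0.025·2.5) = 0.9394
N(d₁) = N(0.50) = 0.6915;  N(d₂) = N(0.12) = 0.5478
C = 95·0.6915 − 90·0.9394·0.5478 = 65.6925 − 46.3143 = 19.3782

19.38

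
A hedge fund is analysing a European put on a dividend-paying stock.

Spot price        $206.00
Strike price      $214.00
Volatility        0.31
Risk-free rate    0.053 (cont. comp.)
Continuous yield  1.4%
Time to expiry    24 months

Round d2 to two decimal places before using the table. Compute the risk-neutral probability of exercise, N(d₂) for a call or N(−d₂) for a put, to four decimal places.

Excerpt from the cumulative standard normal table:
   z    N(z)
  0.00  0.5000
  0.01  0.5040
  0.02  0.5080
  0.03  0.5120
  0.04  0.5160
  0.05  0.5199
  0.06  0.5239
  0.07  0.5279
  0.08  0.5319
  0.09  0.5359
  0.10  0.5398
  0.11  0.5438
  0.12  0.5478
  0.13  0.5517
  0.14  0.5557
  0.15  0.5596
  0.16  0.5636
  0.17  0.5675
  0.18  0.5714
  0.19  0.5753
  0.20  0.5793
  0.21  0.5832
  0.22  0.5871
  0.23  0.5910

0.5517

T = 2;  σ√T = 0.4384
ln(S/K) + (r − q + σ²/2)T = ln(206/214) + (0.053 − 0.014 + 0.31²/2)·2 = -0.0381 + 0.1741 = 0.1360
d₁ = 0.1360 / 0.4384 = 0.3102 → 0.31
d₂ = d₁ − σ√T = 0.3102 − 0.4384 = -0.1282 → -0.13
Risk-neutral Pr[S_T < K] = N(−d₂) = N(0.13) = 0.5517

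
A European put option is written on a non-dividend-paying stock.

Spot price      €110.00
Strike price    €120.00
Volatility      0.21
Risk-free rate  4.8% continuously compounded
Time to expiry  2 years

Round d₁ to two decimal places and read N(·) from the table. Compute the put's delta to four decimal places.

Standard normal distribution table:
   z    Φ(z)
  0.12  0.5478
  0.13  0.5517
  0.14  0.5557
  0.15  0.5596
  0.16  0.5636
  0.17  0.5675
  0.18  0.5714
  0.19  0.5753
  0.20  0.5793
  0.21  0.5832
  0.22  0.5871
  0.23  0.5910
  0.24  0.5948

-0.4286

σ√T = 0.21 × 1.4142 = 0.2970
d₁ = [ln(110/120) + (0.048 + ½·0.21²)·2] / (σ√T) = (-0.0870 + 0.1401) / 0.2970 = 0.1788 which rounds to 0.18
N(d₁) = N(0.18) = 0.5714
Δ_put = N(d₁) − 1 = 0.5714 − 1 = -0.4286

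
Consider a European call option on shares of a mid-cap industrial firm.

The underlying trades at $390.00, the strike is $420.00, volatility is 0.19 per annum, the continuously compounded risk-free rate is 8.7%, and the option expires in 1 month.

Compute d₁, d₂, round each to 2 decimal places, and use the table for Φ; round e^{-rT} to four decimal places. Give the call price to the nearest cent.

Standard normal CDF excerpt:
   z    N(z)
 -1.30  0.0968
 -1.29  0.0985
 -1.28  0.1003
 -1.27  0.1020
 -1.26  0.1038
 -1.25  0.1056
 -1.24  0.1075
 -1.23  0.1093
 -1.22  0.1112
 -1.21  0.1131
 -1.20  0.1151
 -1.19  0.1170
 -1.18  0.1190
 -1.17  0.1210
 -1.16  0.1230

$1.60

σ√T = 0.19 × 0.2887 = 0.0548
ln(S/K) + (r + σ²/2)T = ln(390/420) + (0.087 + 0.19²/2)·0.08333 = -0.0741 + 0.0088 = -0.0654
d₁ = -0.0654 / 0.0548 = -1.1915 → -1.19
d₂ = d₁ − σ√T = -1.1915 − 0.0548 = -1.2464 → -1.25
exp(−rT) = exp(−0.087·0.08333) = 0.9928
C = 390·N(-1.19) − 420·0.9928·N(-1.25) = 390·0.1170 − 420·0.9928·0.1056 = 45.6300 − 44.0327 = 1.5973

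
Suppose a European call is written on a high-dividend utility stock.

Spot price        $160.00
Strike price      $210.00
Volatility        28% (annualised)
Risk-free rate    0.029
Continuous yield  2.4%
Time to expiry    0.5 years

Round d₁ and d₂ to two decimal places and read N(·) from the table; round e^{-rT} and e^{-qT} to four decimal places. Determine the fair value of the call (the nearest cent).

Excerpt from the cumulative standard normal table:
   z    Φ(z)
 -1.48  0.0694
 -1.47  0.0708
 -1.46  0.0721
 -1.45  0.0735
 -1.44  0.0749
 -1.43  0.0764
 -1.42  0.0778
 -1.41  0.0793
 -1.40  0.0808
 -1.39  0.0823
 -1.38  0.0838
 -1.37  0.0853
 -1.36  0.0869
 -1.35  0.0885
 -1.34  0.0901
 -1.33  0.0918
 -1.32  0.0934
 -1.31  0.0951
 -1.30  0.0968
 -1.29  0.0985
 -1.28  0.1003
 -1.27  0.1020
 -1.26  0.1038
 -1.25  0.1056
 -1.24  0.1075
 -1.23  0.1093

$1.49

σ√T = 0.28·√0.5 = 0.1980
d₁ = [ln(160/210) + (0.029 − 0.024 + 0.28²/2)·0.5] / 0.1980 = [-0.2719 + 0.0221] / 0.1980 = -1.2619 ⇒ -1.26
d₂ = d₁ − σ√T = -1.2619 − 0.1980 = -1.4598 ⇒ -1.46
e^(−qT) = e^(−0.024·0.5) = 0.9881;  e^(−rT) = e^(−0.029·0.5) = 0.9856
N(d₁) = N(-1.26) = 0.1038;  N(d₂) = N(-1.46) = 0.0721
C = 160·0.9881·0.1038 − 210·0.9856·0.0721 = 16.4104 − 14.9230 = 1.4874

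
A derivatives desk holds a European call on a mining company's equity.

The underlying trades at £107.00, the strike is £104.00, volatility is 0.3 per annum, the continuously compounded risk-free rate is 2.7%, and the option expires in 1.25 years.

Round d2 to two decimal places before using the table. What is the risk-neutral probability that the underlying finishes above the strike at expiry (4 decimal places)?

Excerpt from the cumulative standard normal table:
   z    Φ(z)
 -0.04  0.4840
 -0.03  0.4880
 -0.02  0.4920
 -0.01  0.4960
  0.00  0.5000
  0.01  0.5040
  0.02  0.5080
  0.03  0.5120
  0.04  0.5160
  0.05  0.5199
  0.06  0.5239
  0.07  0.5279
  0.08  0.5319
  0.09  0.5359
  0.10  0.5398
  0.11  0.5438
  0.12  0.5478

σ√T = 0.3·√1.25 = 0.3354
d₁ = [ln(107/104) + (0.027 + ½·0.3²)·1.25] / (σ√T) = (0.0284 + 0.0900) / 0.3354 = 0.3531 which rounds to 0.35
d₂ = 0.3531 − 0.3354 = 0.0177 which rounds to 0.02
Risk-neutral Pr[S_T > K] = N(d₂) = N(0.02) = 0.5080

0.5080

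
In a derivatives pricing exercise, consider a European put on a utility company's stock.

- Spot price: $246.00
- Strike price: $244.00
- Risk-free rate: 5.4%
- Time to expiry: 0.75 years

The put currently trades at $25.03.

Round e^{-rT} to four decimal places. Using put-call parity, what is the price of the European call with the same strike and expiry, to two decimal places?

exp(−rT) = exp(−0.054·0.75) = 0.9603
Put-call parity: C − P = S − K·e^(−rT) = 246 − 244·0.9603 = 246 − 234.3132 = 11.6868
C = P + (C − P) = 25.03 + (11.6868) = 36.7168

$36.72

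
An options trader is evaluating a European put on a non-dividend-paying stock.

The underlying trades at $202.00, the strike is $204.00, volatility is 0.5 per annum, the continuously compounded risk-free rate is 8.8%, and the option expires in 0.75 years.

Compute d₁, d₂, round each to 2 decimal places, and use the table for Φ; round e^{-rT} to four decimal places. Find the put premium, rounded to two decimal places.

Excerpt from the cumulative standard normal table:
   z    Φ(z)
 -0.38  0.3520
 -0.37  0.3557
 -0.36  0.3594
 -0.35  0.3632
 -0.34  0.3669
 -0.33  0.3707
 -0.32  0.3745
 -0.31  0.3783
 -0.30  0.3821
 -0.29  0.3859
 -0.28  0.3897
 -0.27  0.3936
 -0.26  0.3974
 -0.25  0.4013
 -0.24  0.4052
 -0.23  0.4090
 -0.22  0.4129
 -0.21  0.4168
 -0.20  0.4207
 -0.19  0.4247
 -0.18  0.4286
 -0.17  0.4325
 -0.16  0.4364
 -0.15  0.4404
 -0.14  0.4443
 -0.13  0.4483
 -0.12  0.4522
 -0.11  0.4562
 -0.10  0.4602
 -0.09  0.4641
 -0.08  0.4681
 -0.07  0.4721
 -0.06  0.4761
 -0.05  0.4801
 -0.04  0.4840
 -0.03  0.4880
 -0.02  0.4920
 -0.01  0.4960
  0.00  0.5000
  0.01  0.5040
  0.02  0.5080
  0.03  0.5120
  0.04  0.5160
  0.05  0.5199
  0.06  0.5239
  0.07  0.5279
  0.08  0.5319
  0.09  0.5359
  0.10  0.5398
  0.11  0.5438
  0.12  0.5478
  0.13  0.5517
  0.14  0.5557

σ√T = 0.5 × 0.8660 = 0.4330
d₁ = [ln(202/204) + (0.088 + ½·0.5²)·0.75] / (σ√T) = (-0.0099 + 0.1598) / 0.4330 = 0.3462 → 0.35
d₂ = 0.3462 − 0.4330 = -0.0868 → -0.09
exp(−rT) = exp(−0.088·0.75) = 0.9361
N(−d₂) = N(0.09) = 0.5359;  N(−d₁) = N(-0.35) = 0.3632
P = 204·0.9361·0.5359 − 202·0.3632 = 102.3378 − 73.3664 = 28.9714

$28.97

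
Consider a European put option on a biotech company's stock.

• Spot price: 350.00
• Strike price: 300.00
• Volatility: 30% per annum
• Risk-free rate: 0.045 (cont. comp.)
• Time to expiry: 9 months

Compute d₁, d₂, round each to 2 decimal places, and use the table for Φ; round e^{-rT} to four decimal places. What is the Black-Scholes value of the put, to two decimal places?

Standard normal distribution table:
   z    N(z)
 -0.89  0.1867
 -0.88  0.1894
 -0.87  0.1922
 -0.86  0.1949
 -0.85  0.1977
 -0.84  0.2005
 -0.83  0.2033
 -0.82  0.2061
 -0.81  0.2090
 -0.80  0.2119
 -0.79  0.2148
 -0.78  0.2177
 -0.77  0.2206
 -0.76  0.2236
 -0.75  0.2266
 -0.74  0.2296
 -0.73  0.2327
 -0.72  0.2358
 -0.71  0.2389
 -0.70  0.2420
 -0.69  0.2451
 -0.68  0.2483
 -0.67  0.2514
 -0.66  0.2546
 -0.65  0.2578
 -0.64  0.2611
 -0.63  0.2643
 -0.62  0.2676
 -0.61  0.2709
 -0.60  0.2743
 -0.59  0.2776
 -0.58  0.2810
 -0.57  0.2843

σ√T = 0.3·√0.75 = 0.2598
d₁ = [ln(350/300) + (0.045 + ½·0.3²)·0.75] / (σ√T) = (0.1542 + 0.0675) / 0.2598 = 0.8531 → 0.85
d₂ = 0.8531 − 0.2598 = 0.5933 → 0.59
e^(−rT) = e^(−0.045·0.75) = 0.9668
P = 300·0.9668·N(-0.59) − 350·N(-0.85) = 300·0.9668·0.2776 − 350·0.1977 = 80.5151 − 69.1950 = 11.3201

11.32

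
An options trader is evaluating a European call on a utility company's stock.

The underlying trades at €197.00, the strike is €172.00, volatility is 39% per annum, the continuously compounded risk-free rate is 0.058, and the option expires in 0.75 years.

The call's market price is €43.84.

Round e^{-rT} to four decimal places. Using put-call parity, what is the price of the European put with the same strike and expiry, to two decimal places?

e^(−rT) = e^(−0.058·0.75) = 0.9574
Put-call parity: C − P = S − K·e^(−rT) = 197 − 172·0.9574 = 197 − 164.6728 = 32.3272
P = C − (C − P) = 43.84 − (32.3272) = 11.5128

€11.51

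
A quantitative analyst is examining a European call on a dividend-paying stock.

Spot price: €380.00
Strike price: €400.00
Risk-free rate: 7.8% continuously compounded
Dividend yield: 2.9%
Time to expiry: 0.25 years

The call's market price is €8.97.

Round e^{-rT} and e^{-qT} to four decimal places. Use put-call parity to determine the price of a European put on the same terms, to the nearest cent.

e^(−qT) = e^(−0.029·0.25) = 0.9928;  e^(−rT) = e^(−0.078·0.25) = 0.9807
Put-call parity: C − P = S·e^(−qT) − K·e^(−rT) = 380·0.9928 − 400·0.9807 = 377.2640 − 392.2800 = -15.0160
P = C − (C − P) = 8.97 − (-15.0160) = 23.9860

€23.99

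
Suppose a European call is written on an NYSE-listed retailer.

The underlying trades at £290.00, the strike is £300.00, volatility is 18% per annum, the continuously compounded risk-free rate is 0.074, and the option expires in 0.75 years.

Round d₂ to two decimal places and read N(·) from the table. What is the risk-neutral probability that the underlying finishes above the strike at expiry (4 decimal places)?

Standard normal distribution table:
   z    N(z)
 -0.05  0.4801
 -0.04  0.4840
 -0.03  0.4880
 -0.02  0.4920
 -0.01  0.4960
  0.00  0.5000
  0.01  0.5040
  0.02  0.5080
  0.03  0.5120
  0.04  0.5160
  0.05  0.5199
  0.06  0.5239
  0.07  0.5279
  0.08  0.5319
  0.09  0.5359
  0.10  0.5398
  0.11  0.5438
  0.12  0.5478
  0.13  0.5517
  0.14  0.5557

σ√T = 0.18 × 0.8660 = 0.1559
d₁ = [ln(290/300) + (0.074 + ½·0.18²)·0.75] / (σ√T) = (-0.0339 + 0.0677) / 0.1559 = 0.2165 ⇒ 0.22
d₂ = 0.2165 − 0.1559 = 0.0606 ⇒ 0.06
Risk-neutral Pr[S_T > K] = N(d₂) = N(0.06) = 0.5239

0.5239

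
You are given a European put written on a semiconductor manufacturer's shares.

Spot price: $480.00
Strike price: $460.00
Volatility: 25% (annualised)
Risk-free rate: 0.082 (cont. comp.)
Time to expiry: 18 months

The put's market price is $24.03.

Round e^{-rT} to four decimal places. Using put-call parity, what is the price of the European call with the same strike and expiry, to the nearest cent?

$97.25

exp(−rT) = exp(−0.082·1.5) = 0.8843
Put-call parity: C − P = S − K·e^(−rT) = 480 − 460·0.8843 = 480 − 406.7780 = 73.2220
C = P + (C − P) = 24.03 + (73.2220) = 97.2520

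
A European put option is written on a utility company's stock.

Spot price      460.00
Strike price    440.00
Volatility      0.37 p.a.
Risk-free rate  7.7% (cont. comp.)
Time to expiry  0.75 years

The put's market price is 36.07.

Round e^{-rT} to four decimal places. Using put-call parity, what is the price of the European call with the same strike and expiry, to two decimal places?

e^(−rT) = e^(−0.077·0.75) = 0.9439
Put-call parity: C − P = S − K·e^(−rT) = 460 − 440·0.9439 = 460 − 415.3160 = 44.6840
C = P + (C − P) = 36.07 + (44.6840) = 80.7540

80.75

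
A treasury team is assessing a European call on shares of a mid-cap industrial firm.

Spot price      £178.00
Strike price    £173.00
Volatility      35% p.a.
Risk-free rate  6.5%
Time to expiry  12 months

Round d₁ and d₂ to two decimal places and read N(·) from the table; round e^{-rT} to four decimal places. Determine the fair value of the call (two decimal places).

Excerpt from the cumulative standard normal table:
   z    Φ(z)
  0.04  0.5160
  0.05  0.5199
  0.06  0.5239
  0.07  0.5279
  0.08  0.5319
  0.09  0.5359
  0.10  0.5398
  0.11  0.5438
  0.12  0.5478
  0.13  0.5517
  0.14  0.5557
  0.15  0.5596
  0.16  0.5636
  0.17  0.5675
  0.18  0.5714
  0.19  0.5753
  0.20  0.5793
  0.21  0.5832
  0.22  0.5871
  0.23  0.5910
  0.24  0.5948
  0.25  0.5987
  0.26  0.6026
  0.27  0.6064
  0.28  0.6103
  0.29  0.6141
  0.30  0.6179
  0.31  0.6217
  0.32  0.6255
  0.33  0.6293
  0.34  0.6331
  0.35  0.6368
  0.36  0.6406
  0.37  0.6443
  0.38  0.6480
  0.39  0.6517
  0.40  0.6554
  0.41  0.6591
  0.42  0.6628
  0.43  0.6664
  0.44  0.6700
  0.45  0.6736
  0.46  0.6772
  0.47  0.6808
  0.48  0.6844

£32.38

σ√T = 0.35 × 1.0000 = 0.3500
ln(S/K) + (r + σ²/2)T = ln(178/173) + (0.065 + 0.35²/2)·1 = 0.0285 + 0.1263 = 0.1547
d₁ = 0.1547 / 0.3500 = 0.4421 which rounds to 0.44
d₂ = d₁ − σ√T = 0.4421 − 0.3500 = 0.0921 which rounds to 0.09
e^(−rT) = e^(−0.065·1) = 0.9371
N(d₁) = N(0.44) = 0.6700;  N(d₂) = N(0.09) = 0.5359
C = 178·0.6700 − 173·0.9371·0.5359 = 119.2600 − 86.8792 = 32.3808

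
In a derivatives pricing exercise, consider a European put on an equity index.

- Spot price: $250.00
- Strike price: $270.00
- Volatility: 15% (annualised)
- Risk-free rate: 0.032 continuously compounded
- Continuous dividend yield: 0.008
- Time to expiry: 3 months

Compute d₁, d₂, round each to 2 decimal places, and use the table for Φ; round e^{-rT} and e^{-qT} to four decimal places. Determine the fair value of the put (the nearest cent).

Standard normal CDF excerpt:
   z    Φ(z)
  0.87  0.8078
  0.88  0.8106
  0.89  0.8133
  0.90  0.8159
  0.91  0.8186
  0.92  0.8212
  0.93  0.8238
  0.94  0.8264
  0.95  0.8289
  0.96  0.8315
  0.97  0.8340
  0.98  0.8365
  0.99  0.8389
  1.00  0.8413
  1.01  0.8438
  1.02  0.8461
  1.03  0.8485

σ√T = 0.15 × 0.5000 = 0.0750
d₁ = [ln(250/270) + (0.032 − 0.008 + ½·0.15²)·0.25] / (σ√T) = (-0.0770 + 0.0088) / 0.0750 = -0.9086 → -0.91
d₂ = -0.9086 − 0.0750 = -0.9836 → -0.98
e^(−qT) = e^(−0.008·0.25) = 0.9980;  e^(−rT) = e^(−0.032·0.25) = 0.9920
N(−d₂) = N(0.98) = 0.8365;  N(−d₁) = N(0.91) = 0.8186
P = 270·0.9920·0.8365 − 250·0.9980·0.8186 = 224.0482 − 204.2407 = 19.8075

$19.81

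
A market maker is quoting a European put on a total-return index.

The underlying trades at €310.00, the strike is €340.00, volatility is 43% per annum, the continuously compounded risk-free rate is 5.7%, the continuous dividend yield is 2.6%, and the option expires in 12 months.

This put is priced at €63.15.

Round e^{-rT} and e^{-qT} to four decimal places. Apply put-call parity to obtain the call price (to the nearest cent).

e^(−qT) = e^(−0.026·1) = 0.9743;  e^(−rT) = e^(−0.057·1) = 0.9446
Put-call parity: C − P = S·e^(−qT) − K·e^(−rT) = 310·0.9743 − 340·0.9446 = 302.0330 − 321.1640 = -19.1310
C = P + (C − P) = 63.15 + (-19.1310) = 44.0190

€44.02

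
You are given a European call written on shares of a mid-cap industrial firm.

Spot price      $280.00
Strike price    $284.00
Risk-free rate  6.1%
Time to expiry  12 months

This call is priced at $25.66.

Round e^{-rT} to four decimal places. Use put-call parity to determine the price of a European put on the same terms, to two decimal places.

$12.85

exp(−rT) = exp(−0.061·1) = 0.9408
Put-call parity: C − P = S − K·e^(−rT) = 280 − 284·0.9408 = 280 − 267.1872 = 12.8128
P = C − (C − P) = 25.66 − (12.8128) = 12.8472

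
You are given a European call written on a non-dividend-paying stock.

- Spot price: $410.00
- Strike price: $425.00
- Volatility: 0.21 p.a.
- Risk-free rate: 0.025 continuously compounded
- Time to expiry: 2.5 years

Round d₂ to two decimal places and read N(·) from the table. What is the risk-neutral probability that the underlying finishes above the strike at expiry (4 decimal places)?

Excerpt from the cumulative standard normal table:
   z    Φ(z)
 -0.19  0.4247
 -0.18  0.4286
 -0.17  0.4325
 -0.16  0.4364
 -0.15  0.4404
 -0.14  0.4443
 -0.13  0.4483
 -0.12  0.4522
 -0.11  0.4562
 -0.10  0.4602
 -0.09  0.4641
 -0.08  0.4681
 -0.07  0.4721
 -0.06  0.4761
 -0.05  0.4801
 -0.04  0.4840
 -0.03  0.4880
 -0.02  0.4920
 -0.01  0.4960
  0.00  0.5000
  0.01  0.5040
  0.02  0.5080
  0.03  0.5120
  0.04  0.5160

T = 2.5;  σ√T = 0.3320
d₁ = [ln(410/425) + (0.025 + ½·0.21²)·2.5] / (σ√T) = (-0.0359 + 0.1176) / 0.3320 = 0.2460 ≈ 0.25
d₂ = 0.2460 − 0.3320 = -0.0860 ≈ -0.09
Risk-neutral Pr[S_T > K] = N(d₂) = N(-0.09) = 0.4641

0.4641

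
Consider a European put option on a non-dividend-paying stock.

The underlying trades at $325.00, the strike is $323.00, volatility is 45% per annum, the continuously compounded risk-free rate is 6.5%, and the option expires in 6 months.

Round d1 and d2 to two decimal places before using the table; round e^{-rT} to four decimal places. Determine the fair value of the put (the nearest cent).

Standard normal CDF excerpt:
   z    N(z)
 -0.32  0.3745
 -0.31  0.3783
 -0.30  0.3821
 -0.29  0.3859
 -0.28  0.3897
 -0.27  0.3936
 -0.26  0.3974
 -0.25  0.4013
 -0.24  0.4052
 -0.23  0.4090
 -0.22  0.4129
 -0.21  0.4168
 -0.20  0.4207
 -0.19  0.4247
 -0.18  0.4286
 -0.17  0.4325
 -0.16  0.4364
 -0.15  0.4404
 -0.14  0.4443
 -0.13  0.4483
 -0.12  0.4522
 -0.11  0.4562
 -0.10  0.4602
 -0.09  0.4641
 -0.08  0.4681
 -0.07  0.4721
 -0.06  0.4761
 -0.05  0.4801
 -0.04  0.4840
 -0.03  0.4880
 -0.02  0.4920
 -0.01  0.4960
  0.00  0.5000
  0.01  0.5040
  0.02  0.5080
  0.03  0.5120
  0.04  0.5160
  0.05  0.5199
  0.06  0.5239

T = 0.5;  σ√T = 0.3182
ln(S/K) + (r + σ²/2)T = ln(325/323) + (0.065 + 0.45²/2)·0.5 = 0.0062 + 0.0831 = 0.0893
d₁ = 0.0893 / 0.3182 = 0.2806 which rounds to 0.28
d₂ = d₁ − σ√T = 0.2806 − 0.3182 = -0.0376 which rounds to -0.04
exp(−rT) = exp(−0.065·0.5) = 0.9680
N(−d₂) = N(0.04) = 0.5160;  N(−d₁) = N(-0.28) = 0.3897
P = 323·0.9680·0.5160 − 325·0.3897 = 161.3346 − 126.6525 = 34.6821

$34.68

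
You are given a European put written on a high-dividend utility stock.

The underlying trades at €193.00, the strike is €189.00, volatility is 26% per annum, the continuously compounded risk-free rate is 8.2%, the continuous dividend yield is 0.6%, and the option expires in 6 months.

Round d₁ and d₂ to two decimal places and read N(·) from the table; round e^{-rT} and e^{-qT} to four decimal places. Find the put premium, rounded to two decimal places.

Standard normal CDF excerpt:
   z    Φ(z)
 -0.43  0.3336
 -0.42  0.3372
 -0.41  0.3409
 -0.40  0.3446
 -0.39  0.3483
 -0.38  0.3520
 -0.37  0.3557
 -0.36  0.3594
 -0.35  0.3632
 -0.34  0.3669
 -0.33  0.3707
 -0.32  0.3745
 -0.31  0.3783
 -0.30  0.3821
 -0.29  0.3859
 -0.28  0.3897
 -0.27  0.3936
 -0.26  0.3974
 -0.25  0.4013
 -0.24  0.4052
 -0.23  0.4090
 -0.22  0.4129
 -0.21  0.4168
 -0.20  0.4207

€8.60

σ√T = 0.26·√0.5 = 0.1838
d₁ = [ln(193/189) + (0.082 − 0.006 + 0.26²/2)·0.5] / 0.1838 = [0.0209 + 0.0549] / 0.1838 = 0.4125 ≈ 0.41
d₂ = d₁ − σ√T = 0.4125 − 0.1838 = 0.2287 ≈ 0.23
e^(−qT) = e^(−0.006·0.5) = 0.9970;  e^(−rT) = e^(−0.082·0.5) = 0.9598
N(−d₂) = N(-0.23) = 0.4090;  N(−d₁) = N(-0.41) = 0.3409
P = 189·0.9598·0.4090 − 193·0.9970·0.3409 = 74.1935 − 65.5963 = 8.5972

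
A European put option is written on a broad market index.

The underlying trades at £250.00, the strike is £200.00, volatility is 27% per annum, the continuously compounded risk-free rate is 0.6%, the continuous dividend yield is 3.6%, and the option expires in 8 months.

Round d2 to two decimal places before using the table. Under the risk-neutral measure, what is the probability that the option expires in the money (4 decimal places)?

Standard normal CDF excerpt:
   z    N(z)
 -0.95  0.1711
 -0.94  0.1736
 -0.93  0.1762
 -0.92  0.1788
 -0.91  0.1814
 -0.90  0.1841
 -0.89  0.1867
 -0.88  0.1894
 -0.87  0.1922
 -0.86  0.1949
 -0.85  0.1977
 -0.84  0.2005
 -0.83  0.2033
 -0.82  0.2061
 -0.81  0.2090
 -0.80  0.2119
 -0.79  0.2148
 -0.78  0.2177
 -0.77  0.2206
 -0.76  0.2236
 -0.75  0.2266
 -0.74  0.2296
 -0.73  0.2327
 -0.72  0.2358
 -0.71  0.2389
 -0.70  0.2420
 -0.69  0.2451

0.2090

σ√T = 0.27·√0.6667 = 0.2205
d₁ = [ln(250/200) + (0.006 − 0.036 + 0.27²/2)·0.6667] / 0.2205 = [0.2231 + 0.0043] / 0.2205 = 1.0317 ⇒ 1.03
d₂ = d₁ − σ√T = 1.0317 − 0.2205 = 0.8113 ⇒ 0.81
Risk-neutral Pr[S_T < K] = N(−d₂) = N(-0.81) = 0.2090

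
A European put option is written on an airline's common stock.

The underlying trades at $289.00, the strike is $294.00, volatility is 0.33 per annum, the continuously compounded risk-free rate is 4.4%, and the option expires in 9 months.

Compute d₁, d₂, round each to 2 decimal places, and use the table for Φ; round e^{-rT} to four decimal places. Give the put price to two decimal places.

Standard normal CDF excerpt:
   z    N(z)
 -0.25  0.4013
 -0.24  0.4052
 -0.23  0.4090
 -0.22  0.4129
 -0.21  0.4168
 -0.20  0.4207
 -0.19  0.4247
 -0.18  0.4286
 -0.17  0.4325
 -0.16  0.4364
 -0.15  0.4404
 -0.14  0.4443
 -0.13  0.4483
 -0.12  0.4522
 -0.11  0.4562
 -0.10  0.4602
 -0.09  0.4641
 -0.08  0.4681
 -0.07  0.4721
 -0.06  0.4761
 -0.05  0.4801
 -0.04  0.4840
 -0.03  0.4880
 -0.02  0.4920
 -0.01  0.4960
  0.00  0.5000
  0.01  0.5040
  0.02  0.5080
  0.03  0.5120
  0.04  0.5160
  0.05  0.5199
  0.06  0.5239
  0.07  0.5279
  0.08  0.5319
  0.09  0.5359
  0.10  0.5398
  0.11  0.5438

T = 0.75;  σ√T = 0.2858
d₁ = [ln(289/294) + (0.044 + 0.33²/2)·0.75] / 0.2858 = [-0.0172 + 0.0738] / 0.2858 = 0.1983 ≈ 0.20
d₂ = d₁ − σ√T = 0.1983 − 0.2858 = -0.0874 ≈ -0.09
exp(−rT) = exp(−0.044·0.75) = 0.9675
N(−d₂) = N(0.09) = 0.5359;  N(−d₁) = N(-0.20) = 0.4207
P = 294·0.9675·0.5359 − 289·0.4207 = 152.4341 − 121.5823 = 30.8518

$30.85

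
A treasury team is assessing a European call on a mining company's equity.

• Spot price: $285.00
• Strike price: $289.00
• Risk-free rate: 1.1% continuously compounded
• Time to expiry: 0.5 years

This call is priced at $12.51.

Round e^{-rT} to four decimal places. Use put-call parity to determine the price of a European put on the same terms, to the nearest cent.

$14.92

exp(−rT) = exp(−0.011·0.5) = 0.9945
Put-call parity: C − P = S − K·e^(−rT) = 285 − 289·0.9945 = 285 − 287.4105 = -2.4105
P = C − (C − P) = 12.51 − (-2.4105) = 14.9205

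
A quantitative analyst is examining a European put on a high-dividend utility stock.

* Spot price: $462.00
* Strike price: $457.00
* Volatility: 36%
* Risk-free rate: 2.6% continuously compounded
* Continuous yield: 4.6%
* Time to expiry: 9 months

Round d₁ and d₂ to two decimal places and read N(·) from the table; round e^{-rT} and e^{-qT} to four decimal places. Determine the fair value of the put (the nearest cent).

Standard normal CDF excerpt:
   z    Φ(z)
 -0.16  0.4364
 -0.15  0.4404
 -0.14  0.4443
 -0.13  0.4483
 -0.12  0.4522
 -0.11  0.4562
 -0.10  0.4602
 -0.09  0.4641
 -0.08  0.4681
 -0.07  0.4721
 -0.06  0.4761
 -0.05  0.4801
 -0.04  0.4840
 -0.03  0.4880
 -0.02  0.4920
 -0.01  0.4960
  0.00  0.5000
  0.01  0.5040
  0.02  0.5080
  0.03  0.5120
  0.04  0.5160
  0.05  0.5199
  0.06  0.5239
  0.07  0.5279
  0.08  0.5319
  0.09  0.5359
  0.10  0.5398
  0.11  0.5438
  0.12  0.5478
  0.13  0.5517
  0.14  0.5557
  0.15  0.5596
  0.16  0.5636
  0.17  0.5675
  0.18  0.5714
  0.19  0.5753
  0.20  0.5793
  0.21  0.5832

$56.03

σ√T = 0.36 × 0.8660 = 0.3118
d₁ = [ln(462/457) + (0.026 − 0.046 + 0.36²/2)·0.75] / 0.3118 = [0.0109 + 0.0336] / 0.3118 = 0.1427 ≈ 0.14
d₂ = d₁ − σ√T = 0.1427 − 0.3118 = -0.1691 ≈ -0.17
e^(−qT) = e^(−0.046·0.75) = 0.9661;  e^(−rT) = e^(−0.026·0.75) = 0.9807
P = 457·0.9807·N(0.17) − 462·0.9661·N(-0.14) = 457·0.9807·0.5675 − 462·0.9661·0.4443 = 254.3421 − 198.3081 = 56.0340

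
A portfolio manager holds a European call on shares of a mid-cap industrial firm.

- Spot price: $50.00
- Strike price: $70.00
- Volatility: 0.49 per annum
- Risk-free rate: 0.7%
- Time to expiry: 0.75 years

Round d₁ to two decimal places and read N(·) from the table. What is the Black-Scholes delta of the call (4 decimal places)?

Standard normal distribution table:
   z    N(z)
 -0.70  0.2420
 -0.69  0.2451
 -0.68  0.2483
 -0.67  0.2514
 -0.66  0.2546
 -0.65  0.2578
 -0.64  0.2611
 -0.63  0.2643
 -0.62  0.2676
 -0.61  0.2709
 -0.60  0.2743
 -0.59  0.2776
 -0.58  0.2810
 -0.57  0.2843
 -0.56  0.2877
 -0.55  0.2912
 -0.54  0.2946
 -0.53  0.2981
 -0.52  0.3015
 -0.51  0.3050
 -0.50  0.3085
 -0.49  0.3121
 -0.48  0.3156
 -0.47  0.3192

0.2843

σ√T = 0.49 × 0.8660 = 0.4244
d₁ = [ln(50/70) + (0.007 + ½·0.49²)·0.75] / (σ√T) = (-0.3365 + 0.0953) / 0.4244 = -0.5684 ⇒ -0.57
N(d₁) = N(-0.57) = 0.2843
Δ_call = N(d₁) = 0.2843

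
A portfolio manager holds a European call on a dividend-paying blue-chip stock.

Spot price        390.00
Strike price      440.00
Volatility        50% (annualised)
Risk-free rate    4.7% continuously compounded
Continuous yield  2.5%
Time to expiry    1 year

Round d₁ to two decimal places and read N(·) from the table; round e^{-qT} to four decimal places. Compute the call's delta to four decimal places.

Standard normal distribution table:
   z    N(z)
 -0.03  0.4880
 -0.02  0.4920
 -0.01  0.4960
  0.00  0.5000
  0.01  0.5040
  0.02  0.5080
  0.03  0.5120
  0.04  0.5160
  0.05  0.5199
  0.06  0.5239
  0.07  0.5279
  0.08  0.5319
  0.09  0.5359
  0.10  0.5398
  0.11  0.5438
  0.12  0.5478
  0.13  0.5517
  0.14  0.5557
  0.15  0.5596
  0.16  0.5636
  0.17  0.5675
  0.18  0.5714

0.5071

T = 1;  σ√T = 0.5000
d₁ = [ln(390/440) + (0.047 − 0.025 + ½·0.5²)·1] / (σ√T) = (-0.1206 + 0.1470) / 0.5000 = 0.0527 ≈ 0.05
N(d₁) = N(0.05) = 0.5199
Δ_call = e^(−qT)·N(d₁) = 0.9753·0.5199 = 0.5071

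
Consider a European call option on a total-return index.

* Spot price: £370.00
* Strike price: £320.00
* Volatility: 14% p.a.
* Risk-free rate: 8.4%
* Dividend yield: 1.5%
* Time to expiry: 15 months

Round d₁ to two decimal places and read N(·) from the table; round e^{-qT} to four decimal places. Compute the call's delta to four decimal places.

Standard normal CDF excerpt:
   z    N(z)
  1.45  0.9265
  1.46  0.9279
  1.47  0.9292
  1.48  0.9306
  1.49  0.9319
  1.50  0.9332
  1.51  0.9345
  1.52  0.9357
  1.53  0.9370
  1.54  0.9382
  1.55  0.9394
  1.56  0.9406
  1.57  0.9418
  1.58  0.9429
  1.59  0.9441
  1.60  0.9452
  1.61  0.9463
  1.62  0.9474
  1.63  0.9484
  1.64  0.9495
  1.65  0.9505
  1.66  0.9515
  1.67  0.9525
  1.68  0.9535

σ√T = 0.14·√1.25 = 0.1565
d₁ = [ln(370/320) + (0.084 − 0.015 + ½·0.14²)·1.25] / (σ√T) = (0.1452 + 0.0985) / 0.1565 = 1.5568 ⇒ 1.56
N(d₁) = N(1.56) = 0.9406
Δ_call = e^(−qT)·N(d₁) = 0.9814·0.9406 = 0.9231

0.9231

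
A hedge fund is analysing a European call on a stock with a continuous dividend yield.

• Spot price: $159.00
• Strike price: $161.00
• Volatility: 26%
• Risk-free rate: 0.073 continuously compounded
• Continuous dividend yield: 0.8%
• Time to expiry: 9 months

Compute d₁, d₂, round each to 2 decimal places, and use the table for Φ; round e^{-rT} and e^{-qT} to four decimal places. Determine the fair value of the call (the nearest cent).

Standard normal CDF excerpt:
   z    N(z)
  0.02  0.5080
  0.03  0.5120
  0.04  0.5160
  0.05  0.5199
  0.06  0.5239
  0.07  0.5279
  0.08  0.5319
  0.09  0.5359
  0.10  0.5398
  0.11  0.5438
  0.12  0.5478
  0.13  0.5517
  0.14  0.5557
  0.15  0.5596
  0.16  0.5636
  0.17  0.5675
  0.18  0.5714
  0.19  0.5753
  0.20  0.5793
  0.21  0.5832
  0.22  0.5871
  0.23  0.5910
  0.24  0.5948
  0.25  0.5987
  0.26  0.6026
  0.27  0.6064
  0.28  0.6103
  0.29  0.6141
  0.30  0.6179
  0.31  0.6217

$16.60

σ√T = 0.26 × 0.8660 = 0.2252
d₁ = [ln(159/161) + (0.073 − 0.008 + 0.26²/2)·0.75] / 0.2252 = [-0.0125 + 0.0741] / 0.2252 = 0.2736 ⇒ 0.27
d₂ = d₁ − σ√T = 0.2736 − 0.2252 = 0.0484 ⇒ 0.05
exp(−qT) = exp(−0.008·0.75) = 0.9940;  exp(−rT) = exp(−0.073·0.75) = 0.9467
C = 159·0.9940·N(0.27) − 161·0.9467·N(0.05) = 159·0.9940·0.6064 − 161·0.9467·0.5199 = 95.8391 − 79.2425 = 16.5966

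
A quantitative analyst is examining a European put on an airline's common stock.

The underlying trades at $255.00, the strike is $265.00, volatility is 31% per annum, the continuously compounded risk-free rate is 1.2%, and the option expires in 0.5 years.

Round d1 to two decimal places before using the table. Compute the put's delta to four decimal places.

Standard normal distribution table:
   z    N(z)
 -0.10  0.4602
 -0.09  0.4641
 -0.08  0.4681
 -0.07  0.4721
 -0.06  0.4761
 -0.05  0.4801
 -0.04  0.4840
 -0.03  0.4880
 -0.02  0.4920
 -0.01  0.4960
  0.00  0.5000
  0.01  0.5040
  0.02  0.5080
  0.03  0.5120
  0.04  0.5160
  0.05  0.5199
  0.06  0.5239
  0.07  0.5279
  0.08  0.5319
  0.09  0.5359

-0.5160

T = 0.5;  σ√T = 0.2192
d₁ = [ln(255/265) + (0.012 + 0.31²/2)·0.5] / 0.2192 = [-0.0385 + 0.0300] / 0.2192 = -0.0385 which rounds to -0.04
N(d₁) = N(-0.04) = 0.4840
Δ_put = N(d₁) − 1 = 0.4840 − 1 = -0.5160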